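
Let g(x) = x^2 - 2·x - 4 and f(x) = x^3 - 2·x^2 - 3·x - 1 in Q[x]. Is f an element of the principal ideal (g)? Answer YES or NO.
In Q[x] the ideal (g) consists of all multiples of g, so f ∈ (g) iff g | f, i.e. iff the remainder of f on division by g is 0. Divide f by g (g is monic, so eliminate the leading term of the running remainder at each step):
  leading term x^3: subtract (x)·g(x) = x^3 - 2·x^2 - 4·x, leaving x - 1
The remainder r(x) = x - 1 ≠ 0 (and deg r < deg g), so g ∤ f, i.e. f ∉ (g).

Final answer: NO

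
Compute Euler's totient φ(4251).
φ is multiplicative, with φ(p^e) = p^e − p^(e−1). Factorise 4251 = 3 · 13 · 109. Then
  φ(4251) = (3 − 1) · (13 − 1) · (109 − 1) = 2 · 12 · 108 = 2592.

Final answer: φ(4251) = 2592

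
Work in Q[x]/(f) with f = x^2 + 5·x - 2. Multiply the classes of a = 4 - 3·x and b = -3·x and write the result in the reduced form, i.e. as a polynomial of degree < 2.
First multiply in Q[x] without reducing: a · b = 9·x^2 - 12·x. Now divide by f(x) = x^2 + 5·x - 2, eliminating the leading term at each step:
  leading term 9·x^2: subtract (9)·f(x) = 9·x^2 + 45·x - 18, leaving 18 - 57·x
The degree is now < 2, so this is the remainder. Hence a · b ≡ 18 - 57·x in Q[x]/(f).

Final answer: a · b ≡ 18 - 57·x (mod f(x))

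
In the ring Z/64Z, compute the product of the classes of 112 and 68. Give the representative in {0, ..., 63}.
0

Reduce the factors first: 112 ≡ 48, 68 ≡ 4 (mod 64), so 112 · 68 ≡ 48 · 4 (mod 64). 48 · 4 = 192. Dividing by 64: 192 = 3·64 + 0. So (112 · 68) mod 64 = 0.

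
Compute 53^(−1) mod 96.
Apply the extended Euclidean algorithm to (96, 53), tracking rows (r, s, t) with s·96 + t·53 = r. Each division r_prev = q·r_cur + r_new produces the new row as (previous row) − q·(current row):
  row A: (96, 1, 0)   [1·96 + 0·53 = 96]
  row B: (53, 0, 1)   [0·96 + 1·53 = 53]
  96 = 1·53 + 43   → row C = row A − 1·row B = (43, 1, −1)   [check: 1·96 − 1·53 = 43]
  53 = 1·43 + 10   → row D = row B − 1·row C = (10, −1, 2)   [check: −1·96 + 2·53 = 10]
  43 = 4·10 + 3   → row E = row C − 4·row D = (3, 5, −9)   [check: 5·96 − 9·53 = 3]
  10 = 3·3 + 1   → row F = row D − 3·row E = (1, −16, 29)   [check: −16·96 + 29·53 = 1]
  3 = 3·1 + 0   → remainder 0, stop. gcd = 1 (last nonzero row F).
The gcd is 1, so 53 is invertible mod 96. The last nonzero row gives −16·96 + 29·53 = 1, so t = 29. So 53^(−1) ≡ 29 (mod 96). Verify: 53 · 29 = 1537 ≡ 1 (mod 96). ✓

Final answer: 53^(−1) ≡ 29 (mod 96)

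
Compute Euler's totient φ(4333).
φ(4333) = 3708

φ is multiplicative, with φ(p^e) = p^e − p^(e−1). Factorise 4333 = 7 · 619. Then
  φ(4333) = (7 − 1) · (619 − 1) = 6 · 618 = 3708.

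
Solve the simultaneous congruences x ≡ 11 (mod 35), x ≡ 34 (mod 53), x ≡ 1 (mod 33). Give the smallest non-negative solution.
The moduli 35, 53, 33 are pairwise coprime, so by the CRT there is a unique solution mod 35·53·33 = 61215.
Solve by successive substitution. Start with x ≡ 11 (mod 35).
  Combine with x ≡ 34 (mod 53): write x = 11 + 35·t and require 11 + 35·t ≡ 34 (mod 53), i.e. 35·t ≡ 34 − 11 ≡ 23 (mod 53). Since 35^(−1) ≡ 50 (mod 53), t ≡ 50·23 ≡ 37 (mod 53). So x ≡ 11 + 35·37 = 1306 (mod 1855).
  Combine with x ≡ 1 (mod 33): write x = 1306 + 1855·t and require 1306 + 1855·t ≡ 1 (mod 33), i.e. 1855·t ≡ 1 − 1306 ≡ 15 (mod 33). Since 1855^(−1) ≡ 19 (mod 33) (1855 ≡ 7 (mod 33)), t ≡ 19·15 ≡ 21 (mod 33). So x ≡ 1306 + 1855·21 = 40261 (mod 61215).
Unique solution in [0, 61215): x = 40261.

Final answer: x ≡ 40261 (mod 61215); the representative in [0, 61215) is 40261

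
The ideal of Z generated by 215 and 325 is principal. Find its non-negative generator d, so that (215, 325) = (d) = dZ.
In the PID Z, (a, b) is generated by gcd(a, b). Compute gcd(325, 215) with the extended Euclidean algorithm, tracking rows (r, s, t) with s·325 + t·215 = r:
  row A: (325, 1, 0)   [1·325 + 0·215 = 325]
  row B: (215, 0, 1)   [0·325 + 1·215 = 215]
  325 = 1·215 + 110   → row C = row A − 1·row B = (110, 1, −1)   [check: 1·325 − 1·215 = 110]
  215 = 1·110 + 105   → row D = row B − 1·row C = (105, −1, 2)   [check: −1·325 + 2·215 = 105]
  110 = 1·105 + 5   → row E = row C − 1·row D = (5, 2, −3)   [check: 2·325 − 3·215 = 5]
  105 = 21·5 + 0   → remainder 0, stop. gcd = 5 (last nonzero row E).
So gcd(215, 325) = 5, with Bézout identity 2·325 − 3·215 = 5. Containment (⊇): the Bézout identity exhibits 5 as an element of (215, 325), giving (5) ⊆ (215, 325). Containment (⊆): since 5 | 215 and 5 | 325 (215 = 5·43, 325 = 5·65), every Z-linear combination of 215 and 325 is divisible by 5, so (215, 325) ⊆ (5). Therefore (215, 325) = (5), d = 5.

Final answer: (215, 325) = (5); d = 5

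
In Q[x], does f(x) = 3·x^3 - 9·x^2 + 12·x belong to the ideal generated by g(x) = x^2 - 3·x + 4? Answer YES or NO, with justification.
YES

In Q[x] the ideal (g) consists of all multiples of g, so f ∈ (g) iff g | f, i.e. iff the remainder of f on division by g is 0. Divide f by g (g is monic, so eliminate the leading term of the running remainder at each step):
  leading term 3·x^3: subtract (3·x)·g(x) = 3·x^3 - 9·x^2 + 12·x, leaving 0
The remainder is 0, so f(x) = g(x) · h(x) with h(x) = 3·x. Hence g | f, i.e. f ∈ (g).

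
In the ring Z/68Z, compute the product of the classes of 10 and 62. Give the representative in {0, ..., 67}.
Both factors are already reduced mod 68. 10 · 62 = 620. Dividing by 68: 620 = 9·68 + 8. So (10 · 62) mod 68 = 8.

Final answer: 8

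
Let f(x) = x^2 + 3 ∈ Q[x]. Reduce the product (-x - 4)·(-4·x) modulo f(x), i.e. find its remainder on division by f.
First multiply in Q[x] without reducing: a · b = 4·x^2 + 16·x. Now divide by f(x) = x^2 + 3, eliminating the leading term at each step:
  leading term 4·x^2: subtract (4)·f(x) = 4·x^2 + 12, leaving 16·x - 12
The degree is now < 2, so this is the remainder. Hence a · b ≡ 16·x - 12 in Q[x]/(f).

Final answer: a · b ≡ 16·x - 12 (mod f(x))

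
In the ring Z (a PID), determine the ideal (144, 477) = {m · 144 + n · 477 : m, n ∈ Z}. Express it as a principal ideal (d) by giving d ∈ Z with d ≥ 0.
In the PID Z, (a, b) is generated by gcd(a, b). Compute gcd(477, 144) with the extended Euclidean algorithm, tracking rows (r, s, t) with s·477 + t·144 = r:
  row A: (477, 1, 0)   [1·477 + 0·144 = 477]
  row B: (144, 0, 1)   [0·477 + 1·144 = 144]
  477 = 3·144 + 45   → row C = row A − 3·row B = (45, 1, −3)   [check: 1·477 − 3·144 = 45]
  144 = 3·45 + 9   → row D = row B − 3·row C = (9, −3, 10)   [check: −3·477 + 10·144 = 9]
  45 = 5·9 + 0   → remainder 0, stop. gcd = 9 (last nonzero row D).
So gcd(144, 477) = 9, with Bézout identity −3·477 + 10·144 = 9. Containment (⊇): the Bézout identity exhibits 9 as an element of (144, 477), giving (9) ⊆ (144, 477). Containment (⊆): since 9 | 144 and 9 | 477 (144 = 9·16, 477 = 9·53), every Z-linear combination of 144 and 477 is divisible by 9, so (144, 477) ⊆ (9). Therefore (144, 477) = (9), d = 9.

Final answer: (144, 477) = (9); d = 9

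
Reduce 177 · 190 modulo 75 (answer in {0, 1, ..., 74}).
Reduce the factors first: 177 ≡ 27, 190 ≡ 40 (mod 75), so 177 · 190 ≡ 27 · 40 (mod 75). 27 · 40 = 1080. Dividing by 75: 1080 = 14·75 + 30. So (177 · 190) mod 75 = 30.

Final answer: 30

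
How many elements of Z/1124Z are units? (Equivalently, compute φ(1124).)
An element a ∈ Z/1124Z is a unit iff gcd(a, 1124) = 1, so the number of units is φ(1124). φ is multiplicative, with φ(p^e) = p^e − p^(e−1). Factorise 1124 = 2^2 · 281. Then
  φ(1124) = (2^2 − 2^1) · (281 − 1) = 2 · 280 = 560.

Final answer: Z/1124Z has φ(1124) = 560 units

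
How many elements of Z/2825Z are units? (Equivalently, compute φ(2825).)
An element a ∈ Z/2825Z is a unit iff gcd(a, 2825) = 1, so the number of units is φ(2825). φ is multiplicative, with φ(p^e) = p^e − p^(e−1). Factorise 2825 = 5^2 · 113. Then
  φ(2825) = (5^2 − 5^1) · (113 − 1) = 20 · 112 = 2240.

Final answer: Z/2825Z has φ(2825) = 2240 units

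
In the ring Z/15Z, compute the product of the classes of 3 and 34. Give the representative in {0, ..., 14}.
12

Reduce the factors first: 34 ≡ 4 (mod 15), so 3 · 34 ≡ 3 · 4 (mod 15). 3 · 4 = 12. Dividing by 15: 12 = 0·15 + 12. So (3 · 34) mod 15 = 12.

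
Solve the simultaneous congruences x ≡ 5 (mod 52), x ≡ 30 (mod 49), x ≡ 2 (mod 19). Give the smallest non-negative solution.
The moduli 52, 49, 19 are pairwise coprime, so by the CRT there is a unique solution mod 52·49·19 = 48412.
Solve by successive substitution. Start with x ≡ 5 (mod 52).
  Combine with x ≡ 30 (mod 49): write x = 5 + 52·t and require 5 + 52·t ≡ 30 (mod 49), i.e. 52·t ≡ 30 − 5 ≡ 25 (mod 49). Since 52^(−1) ≡ 33 (mod 49) (52 ≡ 3 (mod 49)), t ≡ 33·25 ≡ 41 (mod 49). So x ≡ 5 + 52·41 = 2137 (mod 2548).
  Combine with x ≡ 2 (mod 19): write x = 2137 + 2548·t and require 2137 + 2548·t ≡ 2 (mod 19), i.e. 2548·t ≡ 2 − 2137 ≡ 12 (mod 19). Since 2548^(−1) ≡ 10 (mod 19) (2548 ≡ 2 (mod 19)), t ≡ 10·12 ≡ 6 (mod 19). So x ≡ 2137 + 2548·6 = 17425 (mod 48412).
Unique solution in [0, 48412): x = 17425.

Final answer: x ≡ 17425 (mod 48412); the representative in [0, 48412) is 17425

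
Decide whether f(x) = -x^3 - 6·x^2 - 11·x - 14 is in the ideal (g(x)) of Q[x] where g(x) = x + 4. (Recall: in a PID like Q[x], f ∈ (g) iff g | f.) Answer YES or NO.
In Q[x] the ideal (g) consists of all multiples of g, so f ∈ (g) iff g | f, i.e. iff the remainder of f on division by g is 0. Divide f by g (g is monic, so eliminate the leading term of the running remainder at each step):
  leading term -x^3: subtract (-x^2)·g(x) = -x^3 - 4·x^2, leaving -2·x^2 - 11·x - 14
  leading term -2·x^2: subtract (-2·x)·g(x) = -2·x^2 - 8·x, leaving -3·x - 14
  leading term -3·x: subtract (-3)·g(x) = -3·x - 12, leaving -2
The remainder r(x) = -2 ≠ 0 (and deg r < deg g), so g ∤ f, i.e. f ∉ (g).

Final answer: NO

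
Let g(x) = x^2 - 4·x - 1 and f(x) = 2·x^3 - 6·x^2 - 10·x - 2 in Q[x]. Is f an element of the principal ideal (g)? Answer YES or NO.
YES

In Q[x] the ideal (g) consists of all multiples of g, so f ∈ (g) iff g | f, i.e. iff the remainder of f on division by g is 0. Divide f by g (g is monic, so eliminate the leading term of the running remainder at each step):
  leading term 2·x^3: subtract (2·x)·g(x) = 2·x^3 - 8·x^2 - 2·x, leaving 2·x^2 - 8·x - 2
  leading term 2·x^2: subtract (2)·g(x) = 2·x^2 - 8·x - 2, leaving 0
The remainder is 0, so f(x) = g(x) · h(x) with h(x) = 2·x + 2. Hence g | f, i.e. f ∈ (g).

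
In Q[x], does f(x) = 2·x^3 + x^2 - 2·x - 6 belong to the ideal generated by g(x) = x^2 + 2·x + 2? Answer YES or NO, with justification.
In Q[x] the ideal (g) consists of all multiples of g, so f ∈ (g) iff g | f, i.e. iff the remainder of f on division by g is 0. Divide f by g (g is monic, so eliminate the leading term of the running remainder at each step):
  leading term 2·x^3: subtract (2·x)·g(x) = 2·x^3 + 4·x^2 + 4·x, leaving -3·x^2 - 6·x - 6
  leading term -3·x^2: subtract (-3)·g(x) = -3·x^2 - 6·x - 6, leaving 0
The remainder is 0, so f(x) = g(x) · h(x) with h(x) = 2·x - 3. Hence g | f, i.e. f ∈ (g).

Final answer: YES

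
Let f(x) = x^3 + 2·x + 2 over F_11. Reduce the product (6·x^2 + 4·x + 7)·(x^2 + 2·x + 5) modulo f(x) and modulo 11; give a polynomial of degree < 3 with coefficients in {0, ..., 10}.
Multiply as integer polynomials: a · b = 6·x^4 + 16·x^3 + 45·x^2 + 34·x + 35. Reducing coefficients mod 11: a · b ≡ 6·x^4 + 5·x^3 + x^2 + x + 2. Now divide by f(x) = x^3 + 2·x + 2 in F_11[x], eliminating the leading term at each step:
  leading term 6·x^4: subtract (6·x)·f(x) = 6·x^4 + x^2 + x, leaving 5·x^3 + 2 (coefficients mod 11)
  leading term 5·x^3: subtract (5)·f(x) = 5·x^3 + 10·x + 10, leaving x + 3 (coefficients mod 11)
The degree is now < 3, so this is the remainder. Hence a · b ≡ x + 3 in F_11[x]/(f).

Final answer: a · b ≡ x + 3 (mod f(x))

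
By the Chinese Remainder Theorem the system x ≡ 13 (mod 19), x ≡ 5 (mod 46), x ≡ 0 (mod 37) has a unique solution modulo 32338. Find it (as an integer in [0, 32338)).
x ≡ 925 (mod 32338); the representative in [0, 32338) is 925

The moduli 19, 46, 37 are pairwise coprime, so by the CRT there is a unique solution mod 19·46·37 = 32338.
Solve by successive substitution. Start with x ≡ 13 (mod 19).
  Combine with x ≡ 5 (mod 46): write x = 13 + 19·t and require 13 + 19·t ≡ 5 (mod 46), i.e. 19·t ≡ 5 − 13 ≡ 38 (mod 46). Since 19^(−1) ≡ 17 (mod 46), t ≡ 17·38 ≡ 2 (mod 46). So x ≡ 13 + 19·2 = 51 (mod 874).
  Combine with x ≡ 0 (mod 37): write x = 51 + 874·t and require 51 + 874·t ≡ 0 (mod 37), i.e. 874·t ≡ 0 − 51 ≡ 23 (mod 37). Since 874^(−1) ≡ 29 (mod 37) (874 ≡ 23 (mod 37)), t ≡ 29·23 ≡ 1 (mod 37). So x ≡ 51 + 874·1 = 925 (mod 32338).
Unique solution in [0, 32338): x = 925.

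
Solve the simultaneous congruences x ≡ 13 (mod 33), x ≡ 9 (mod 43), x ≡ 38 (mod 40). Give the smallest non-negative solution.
x ≡ 45718 (mod 56760); the representative in [0, 56760) is 45718

The moduli 33, 43, 40 are pairwise coprime, so by the CRT there is a unique solution mod 33·43·40 = 56760.
Solve by successive substitution. Start with x ≡ 13 (mod 33).
  Combine with x ≡ 9 (mod 43): write x = 13 + 33·t and require 13 + 33·t ≡ 9 (mod 43), i.e. 33·t ≡ 9 − 13 ≡ 39 (mod 43). Since 33^(−1) ≡ 30 (mod 43), t ≡ 30·39 ≡ 9 (mod 43). So x ≡ 13 + 33·9 = 310 (mod 1419).
  Combine with x ≡ 38 (mod 40): write x = 310 + 1419·t and require 310 + 1419·t ≡ 38 (mod 40), i.e. 1419·t ≡ 38 − 310 ≡ 8 (mod 40). Since 1419^(−1) ≡ 19 (mod 40) (1419 ≡ 19 (mod 40)), t ≡ 19·8 ≡ 32 (mod 40). So x ≡ 310 + 1419·32 = 45718 (mod 56760).
Unique solution in [0, 56760): x = 45718.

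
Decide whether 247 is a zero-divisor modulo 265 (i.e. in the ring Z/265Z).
NO

gcd(247, 265) = 1, so 247 is a unit in Z/265Z (it has a multiplicative inverse). A unit cannot be a zero-divisor: if 247·b ≡ 0 then multiplying both sides by 247^(−1) gives b ≡ 0. So 247 is not a zero-divisor.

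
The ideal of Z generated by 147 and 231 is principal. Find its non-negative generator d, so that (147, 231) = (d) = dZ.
(147, 231) = (21); d = 21

In the PID Z, (a, b) is generated by gcd(a, b). Compute gcd(231, 147) with the extended Euclidean algorithm, tracking rows (r, s, t) with s·231 + t·147 = r:
  row A: (231, 1, 0)   [1·231 + 0·147 = 231]
  row B: (147, 0, 1)   [0·231 + 1·147 = 147]
  231 = 1·147 + 84   → row C = row A − 1·row B = (84, 1, −1)   [check: 1·231 − 1·147 = 84]
  147 = 1·84 + 63   → row D = row B − 1·row C = (63, −1, 2)   [check: −1·231 + 2·147 = 63]
  84 = 1·63 + 21   → row E = row C − 1·row D = (21, 2, −3)   [check: 2·231 − 3·147 = 21]
  63 = 3·21 + 0   → remainder 0, stop. gcd = 21 (last nonzero row E).
So gcd(147, 231) = 21, with Bézout identity 2·231 − 3·147 = 21. Containment (⊇): the Bézout identity exhibits 21 as an element of (147, 231), giving (21) ⊆ (147, 231). Containment (⊆): since 21 | 147 and 21 | 231 (147 = 21·7, 231 = 21·11), every Z-linear combination of 147 and 231 is divisible by 21, so (147, 231) ⊆ (21). Therefore (147, 231) = (21), d = 21.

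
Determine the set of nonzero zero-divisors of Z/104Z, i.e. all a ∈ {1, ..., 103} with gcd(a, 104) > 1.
nonzero zero-divisors of Z/104Z = {2, 4, 6, 8, 10, 12, 13, 14, 16, 18, 20, 22, 24, 26, 28, 30, 32, 34, 36, 38, 39, 40, 42, 44, 46, 48, 50, 52, 54, 56, 58, 60, 62, 64, 65, 66, 68, 70, 72, 74, 76, 78, 80, 82, 84, 86, 88, 90, 91, 92, 94, 96, 98, 100, 102}

An element a ∈ Z/104Z (with a ≠ 0) is a zero-divisor iff gcd(a, 104) > 1 (because a is a unit precisely when gcd(a, n) = 1, and in Z/nZ every nonzero, non-unit element is a zero-divisor). Scan a = 1, ..., 103 and keep those with gcd(a, 104) > 1:
  gcd(2, 104) = 2, gcd(4, 104) = 4, gcd(6, 104) = 2, gcd(8, 104) = 8, gcd(10, 104) = 2, gcd(12, 104) = 4, gcd(13, 104) = 13, gcd(14, 104) = 2, gcd(16, 104) = 8, gcd(18, 104) = 2, gcd(20, 104) = 4, gcd(22, 104) = 2, gcd(24, 104) = 8, gcd(26, 104) = 26, gcd(28, 104) = 4, gcd(30, 104) = 2, gcd(32, 104) = 8, gcd(34, 104) = 2, gcd(36, 104) = 4, gcd(38, 104) = 2, gcd(39, 104) = 13, gcd(40, 104) = 8, gcd(42, 104) = 2, gcd(44, 104) = 4, gcd(46, 104) = 2, gcd(48, 104) = 8, gcd(50, 104) = 2, gcd(52, 104) = 52, gcd(54, 104) = 2, gcd(56, 104) = 8, gcd(58, 104) = 2, gcd(60, 104) = 4, gcd(62, 104) = 2, gcd(64, 104) = 8, gcd(65, 104) = 13, gcd(66, 104) = 2, gcd(68, 104) = 4, gcd(70, 104) = 2, gcd(72, 104) = 8, gcd(74, 104) = 2, gcd(76, 104) = 4, gcd(78, 104) = 26, gcd(80, 104) = 8, gcd(82, 104) = 2, gcd(84, 104) = 4, gcd(86, 104) = 2, gcd(88, 104) = 8, gcd(90, 104) = 2, gcd(91, 104) = 13, gcd(92, 104) = 4, gcd(94, 104) = 2, gcd(96, 104) = 8, gcd(98, 104) = 2, gcd(100, 104) = 4, gcd(102, 104) = 2.
All other a ∈ {1, ..., 103} have gcd(a, 104) = 1 and are units. So the nonzero zero-divisors are exactly the 55 values of a appearing in this scan.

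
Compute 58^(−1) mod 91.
58^(−1) ≡ 11 (mod 91)

Apply the extended Euclidean algorithm to (91, 58), tracking rows (r, s, t) with s·91 + t·58 = r. Each division r_prev = q·r_cur + r_new produces the new row as (previous row) − q·(current row):
  row A: (91, 1, 0)   [1·91 + 0·58 = 91]
  row B: (58, 0, 1)   [0·91 + 1·58 = 58]
  91 = 1·58 + 33   → row C = row A − 1·row B = (33, 1, −1)   [check: 1·91 − 1·58 = 33]
  58 = 1·33 + 25   → row D = row B − 1·row C = (25, −1, 2)   [check: −1·91 + 2·58 = 25]
  33 = 1·25 + 8   → row E = row C − 1·row D = (8, 2, −3)   [check: 2·91 − 3·58 = 8]
  25 = 3·8 + 1   → row F = row D − 3·row E = (1, −7, 11)   [check: −7·91 + 11·58 = 1]
  8 = 8·1 + 0   → remainder 0, stop. gcd = 1 (last nonzero row F).
The gcd is 1, so 58 is invertible mod 91. The last nonzero row gives −7·91 + 11·58 = 1, so t = 11. So 58^(−1) ≡ 11 (mod 91). Verify: 58 · 11 = 638 ≡ 1 (mod 91). ✓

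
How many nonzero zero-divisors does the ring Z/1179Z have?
In Z/1179Z each nonzero element is either a unit (gcd with 1179 is 1) or a zero-divisor (gcd > 1). The number of units is φ(1179): factorise 1179 = 3^2 · 131, so φ(1179) = (3^2 − 3^1) · (131 − 1) = 6 · 130 = 780. The nonzero elements number 1179 − 1 = 1178. Hence the nonzero zero-divisors number 1178 − 780 = 398.

Final answer: Z/1179Z has 398 nonzero zero-divisors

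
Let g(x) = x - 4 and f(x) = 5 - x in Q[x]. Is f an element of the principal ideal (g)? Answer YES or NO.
NO

In Q[x] the ideal (g) consists of all multiples of g, so f ∈ (g) iff g | f, i.e. iff the remainder of f on division by g is 0. Divide f by g (g is monic, so eliminate the leading term of the running remainder at each step):
  leading term -x: subtract (-1)·g(x) = 4 - x, leaving 1
The remainder r(x) = 1 ≠ 0 (and deg r < deg g), so g ∤ f, i.e. f ∉ (g).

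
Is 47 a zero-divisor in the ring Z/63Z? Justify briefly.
NO

gcd(47, 63) = 1, so 47 is a unit in Z/63Z (it has a multiplicative inverse). A unit cannot be a zero-divisor: if 47·b ≡ 0 then multiplying both sides by 47^(−1) gives b ≡ 0. So 47 is not a zero-divisor.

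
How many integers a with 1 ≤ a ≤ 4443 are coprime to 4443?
2960

The number of a ∈ {1, ..., 4443} with gcd(a, 4443) = 1 is by definition Euler's totient φ(4443). φ is multiplicative, with φ(p^e) = p^e − p^(e−1). Factorise 4443 = 3 · 1481. Then
  φ(4443) = (3 − 1) · (1481 − 1) = 2 · 1480 = 2960.
So there are 2960 such integers.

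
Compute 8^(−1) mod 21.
Apply the extended Euclidean algorithm to (21, 8), tracking rows (r, s, t) with s·21 + t·8 = r. Each division r_prev = q·r_cur + r_new produces the new row as (previous row) − q·(current row):
  row A: (21, 1, 0)   [1·21 + 0·8 = 21]
  row B: (8, 0, 1)   [0·21 + 1·8 = 8]
  21 = 2·8 + 5   → row C = row A − 2·row B = (5, 1, −2)   [check: 1·21 − 2·8 = 5]
  8 = 1·5 + 3   → row D = row B − 1·row C = (3, −1, 3)   [check: −1·21 + 3·8 = 3]
  5 = 1·3 + 2   → row E = row C − 1·row D = (2, 2, −5)   [check: 2·21 − 5·8 = 2]
  3 = 1·2 + 1   → row F = row D − 1·row E = (1, −3, 8)   [check: −3·21 + 8·8 = 1]
  2 = 2·1 + 0   → remainder 0, stop. gcd = 1 (last nonzero row F).
The gcd is 1, so 8 is invertible mod 21. The last nonzero row gives −3·21 + 8·8 = 1, so t = 8. So 8^(−1) ≡ 8 (mod 21). Verify: 8 · 8 = 64 ≡ 1 (mod 21). ✓

Final answer: 8^(−1) ≡ 8 (mod 21)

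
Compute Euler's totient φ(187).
φ(187) = 160

φ is multiplicative, with φ(p^e) = p^e − p^(e−1). Factorise 187 = 11 · 17. Then
  φ(187) = (11 − 1) · (17 − 1) = 10 · 16 = 160.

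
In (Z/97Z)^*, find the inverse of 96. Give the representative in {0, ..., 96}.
96^(−1) ≡ 96 (mod 97)

Apply the extended Euclidean algorithm to (97, 96), tracking rows (r, s, t) with s·97 + t·96 = r. Each division r_prev = q·r_cur + r_new produces the new row as (previous row) − q·(current row):
  row A: (97, 1, 0)   [1·97 + 0·96 = 97]
  row B: (96, 0, 1)   [0·97 + 1·96 = 96]
  97 = 1·96 + 1   → row C = row A − 1·row B = (1, 1, −1)   [check: 1·97 − 1·96 = 1]
  96 = 96·1 + 0   → remainder 0, stop. gcd = 1 (last nonzero row C).
The gcd is 1, so 96 is invertible mod 97. The last nonzero row gives 1·97 − 1·96 = 1, so t = −1. So 96^(−1) ≡ −1 ≡ 96 (mod 97). Verify: 96 · 96 = 9216 ≡ 1 (mod 97). ✓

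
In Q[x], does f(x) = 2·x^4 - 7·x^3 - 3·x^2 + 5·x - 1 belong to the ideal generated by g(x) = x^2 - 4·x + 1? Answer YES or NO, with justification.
YES

In Q[x] the ideal (g) consists of all multiples of g, so f ∈ (g) iff g | f, i.e. iff the remainder of f on division by g is 0. Divide f by g (g is monic, so eliminate the leading term of the running remainder at each step):
  leading term 2·x^4: subtract (2·x^2)·g(x) = 2·x^4 - 8·x^3 + 2·x^2, leaving x^3 - 5·x^2 + 5·x - 1
  leading term x^3: subtract (x)·g(x) = x^3 - 4·x^2 + x, leaving -x^2 + 4·x - 1
  leading term -x^2: subtract (-1)·g(x) = -x^2 + 4·x - 1, leaving 0
The remainder is 0, so f(x) = g(x) · h(x) with h(x) = 2·x^2 + x - 1. Hence g | f, i.e. f ∈ (g).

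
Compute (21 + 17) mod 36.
2

Both summands are already reduced mod 36. 21 + 17 = 38; 38 = 1·36 + 2, so (21 + 17) mod 36 = 2.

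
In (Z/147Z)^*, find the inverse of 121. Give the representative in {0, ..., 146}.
Apply the extended Euclidean algorithm to (147, 121), tracking rows (r, s, t) with s·147 + t·121 = r. Each division r_prev = q·r_cur + r_new produces the new row as (previous row) − q·(current row):
  row A: (147, 1, 0)   [1·147 + 0·121 = 147]
  row B: (121, 0, 1)   [0·147 + 1·121 = 121]
  147 = 1·121 + 26   → row C = row A − 1·row B = (26, 1, −1)   [check: 1·147 − 1·121 = 26]
  121 = 4·26 + 17   → row D = row B − 4·row C = (17, −4, 5)   [check: −4·147 + 5·121 = 17]
  26 = 1·17 + 9   → row E = row C − 1·row D = (9, 5, −6)   [check: 5·147 − 6·121 = 9]
  17 = 1·9 + 8   → row F = row D − 1·row E = (8, −9, 11)   [check: −9·147 + 11·121 = 8]
  9 = 1·8 + 1   → row G = row E − 1·row F = (1, 14, −17)   [check: 14·147 − 17·121 = 1]
  8 = 8·1 + 0   → remainder 0, stop. gcd = 1 (last nonzero row G).
The gcd is 1, so 121 is invertible mod 147. The last nonzero row gives 14·147 − 17·121 = 1, so t = −17. So 121^(−1) ≡ −17 ≡ 130 (mod 147). Verify: 121 · 130 = 15730 ≡ 1 (mod 147). ✓

Final answer: 121^(−1) ≡ 130 (mod 147)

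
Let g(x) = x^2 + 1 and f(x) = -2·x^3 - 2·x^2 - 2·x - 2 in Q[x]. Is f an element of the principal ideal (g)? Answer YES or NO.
In Q[x] the ideal (g) consists of all multiples of g, so f ∈ (g) iff g | f, i.e. iff the remainder of f on division by g is 0. Divide f by g (g is monic, so eliminate the leading term of the running remainder at each step):
  leading term -2·x^3: subtract (-2·x)·g(x) = -2·x^3 - 2·x, leaving -2·x^2 - 2
  leading term -2·x^2: subtract (-2)·g(x) = -2·x^2 - 2, leaving 0
The remainder is 0, so f(x) = g(x) · h(x) with h(x) = -2·x - 2. Hence g | f, i.e. f ∈ (g).

Final answer: YES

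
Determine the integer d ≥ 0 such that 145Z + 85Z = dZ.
(145, 85) = (5); d = 5

In the PID Z, (a, b) is generated by gcd(a, b). Compute gcd(145, 85) with the extended Euclidean algorithm, tracking rows (r, s, t) with s·145 + t·85 = r:
  row A: (145, 1, 0)   [1·145 + 0·85 = 145]
  row B: (85, 0, 1)   [0·145 + 1·85 = 85]
  145 = 1·85 + 60   → row C = row A − 1·row B = (60, 1, −1)   [check: 1·145 − 1·85 = 60]
  85 = 1·60 + 25   → row D = row B − 1·row C = (25, −1, 2)   [check: −1·145 + 2·85 = 25]
  60 = 2·25 + 10   → row E = row C − 2·row D = (10, 3, −5)   [check: 3·145 − 5·85 = 10]
  25 = 2·10 + 5   → row F = row D − 2·row E = (5, −7, 12)   [check: −7·145 + 12·85 = 5]
  10 = 2·5 + 0   → remainder 0, stop. gcd = 5 (last nonzero row F).
So gcd(145, 85) = 5, with Bézout identity −7·145 + 12·85 = 5. Containment (⊇): the Bézout identity exhibits 5 as an element of (145, 85), giving (5) ⊆ (145, 85). Containment (⊆): since 5 | 145 and 5 | 85 (145 = 5·29, 85 = 5·17), every Z-linear combination of 145 and 85 is divisible by 5, so (145, 85) ⊆ (5). Therefore (145, 85) = (5), d = 5.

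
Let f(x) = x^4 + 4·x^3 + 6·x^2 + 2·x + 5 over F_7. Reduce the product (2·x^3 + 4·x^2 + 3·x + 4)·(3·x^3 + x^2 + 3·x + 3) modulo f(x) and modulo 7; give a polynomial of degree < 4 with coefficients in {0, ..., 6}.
Multiply as integer polynomials: a · b = 6·x^6 + 14·x^5 + 19·x^4 + 33·x^3 + 25·x^2 + 21·x + 12. Reducing coefficients mod 7: a · b ≡ 6·x^6 + 5·x^4 + 5·x^3 + 4·x^2 + 5. Now divide by f(x) = x^4 + 4·x^3 + 6·x^2 + 2·x + 5 in F_7[x], eliminating the leading term at each step:
  leading term 6·x^6: subtract (6·x^2)·f(x) = 6·x^6 + 3·x^5 + x^4 + 5·x^3 + 2·x^2, leaving 4·x^5 + 4·x^4 + 2·x^2 + 5 (coefficients mod 7)
  leading term 4·x^5: subtract (4·x)·f(x) = 4·x^5 + 2·x^4 + 3·x^3 + x^2 + 6·x, leaving 2·x^4 + 4·x^3 + x^2 + x + 5 (coefficients mod 7)
  leading term 2·x^4: subtract (2)·f(x) = 2·x^4 + x^3 + 5·x^2 + 4·x + 3, leaving 3·x^3 + 3·x^2 + 4·x + 2 (coefficients mod 7)
The degree is now < 4, so this is the remainder. Hence a · b ≡ 3·x^3 + 3·x^2 + 4·x + 2 in F_7[x]/(f).

Final answer: a · b ≡ 3·x^3 + 3·x^2 + 4·x + 2 (mod f(x))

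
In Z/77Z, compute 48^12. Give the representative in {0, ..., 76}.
Use repeated squaring. Binary(12) = 1100. Walk through the bits of the exponent 12 left-to-right: at each bit after the leading one, square the running value, then multiply by 48 if the bit is 1 (always reducing mod 77):
  bit 1 = 1 (leading): start with 48.
  bit 2 = 1: square 48^2 = 2304 ≡ 71; bit is 1, so multiply 71·48 = 3408 ≡ 20 (mod 77).
  bit 3 = 0: square 20^2 = 400 ≡ 15 (mod 77).
  bit 4 = 0: square 15^2 = 225 ≡ 71 (mod 77).
Final value: 48^12 ≡ 71 (mod 77).

Final answer: 71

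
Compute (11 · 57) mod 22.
11

Reduce the factors first: 57 ≡ 13 (mod 22), so 11 · 57 ≡ 11 · 13 (mod 22). 11 · 13 = 143. Dividing by 22: 143 = 6·22 + 11. So (11 · 57) mod 22 = 11.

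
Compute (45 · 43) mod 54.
45

Both factors are already reduced mod 54. 45 · 43 = 1935. Dividing by 54: 1935 = 35·54 + 45. So (45 · 43) mod 54 = 45.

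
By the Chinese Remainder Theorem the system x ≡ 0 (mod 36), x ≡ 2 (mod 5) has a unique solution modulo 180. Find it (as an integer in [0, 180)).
x ≡ 72 (mod 180); the representative in [0, 180) is 72

The moduli 36, 5 are pairwise coprime, so by the CRT there is a unique solution mod 36·5 = 180.
Solve by successive substitution. Start with x ≡ 0 (mod 36).
  Combine with x ≡ 2 (mod 5): write x = 36·t and require 36·t ≡ 2 (mod 5). Since 36^(−1) ≡ 1 (mod 5) (36 ≡ 1 (mod 5)), t ≡ 1·2 ≡ 2 (mod 5). So x ≡ 36·2 = 72 (mod 180).
Unique solution in [0, 180): x = 72.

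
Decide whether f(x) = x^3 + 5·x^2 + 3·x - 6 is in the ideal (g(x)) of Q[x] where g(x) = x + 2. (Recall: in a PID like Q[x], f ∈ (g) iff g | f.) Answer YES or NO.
In Q[x] the ideal (g) consists of all multiples of g, so f ∈ (g) iff g | f, i.e. iff the remainder of f on division by g is 0. Divide f by g (g is monic, so eliminate the leading term of the running remainder at each step):
  leading term x^3: subtract (x^2)·g(x) = x^3 + 2·x^2, leaving 3·x^2 + 3·x - 6
  leading term 3·x^2: subtract (3·x)·g(x) = 3·x^2 + 6·x, leaving -3·x - 6
  leading term -3·x: subtract (-3)·g(x) = -3·x - 6, leaving 0
The remainder is 0, so f(x) = g(x) · h(x) with h(x) = x^2 + 3·x - 3. Hence g | f, i.e. f ∈ (g).

Final answer: YES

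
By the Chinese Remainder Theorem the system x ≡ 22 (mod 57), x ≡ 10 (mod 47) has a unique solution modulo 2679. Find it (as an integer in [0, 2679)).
x ≡ 1561 (mod 2679); the representative in [0, 2679) is 1561

The moduli 57, 47 are pairwise coprime, so by the CRT there is a unique solution mod 57·47 = 2679.
Solve by successive substitution. Start with x ≡ 22 (mod 57).
  Combine with x ≡ 10 (mod 47): write x = 22 + 57·t and require 22 + 57·t ≡ 10 (mod 47), i.e. 57·t ≡ 10 − 22 ≡ 35 (mod 47). Since 57^(−1) ≡ 33 (mod 47) (57 ≡ 10 (mod 47)), t ≡ 33·35 ≡ 27 (mod 47). So x ≡ 22 + 57·27 = 1561 (mod 2679).
Unique solution in [0, 2679): x = 1561.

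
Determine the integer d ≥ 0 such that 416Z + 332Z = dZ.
(416, 332) = (4); d = 4

In the PID Z, (a, b) is generated by gcd(a, b). Compute gcd(416, 332) with the extended Euclidean algorithm, tracking rows (r, s, t) with s·416 + t·332 = r:
  row A: (416, 1, 0)   [1·416 + 0·332 = 416]
  row B: (332, 0, 1)   [0·416 + 1·332 = 332]
  416 = 1·332 + 84   → row C = row A − 1·row B = (84, 1, −1)   [check: 1·416 − 1·332 = 84]
  332 = 3·84 + 80   → row D = row B − 3·row C = (80, −3, 4)   [check: −3·416 + 4·332 = 80]
  84 = 1·80 + 4   → row E = row C − 1·row D = (4, 4, −5)   [check: 4·416 − 5·332 = 4]
  80 = 20·4 + 0   → remainder 0, stop. gcd = 4 (last nonzero row E).
So gcd(416, 332) = 4, with Bézout identity 4·416 − 5·332 = 4. Containment (⊇): the Bézout identity exhibits 4 as an element of (416, 332), giving (4) ⊆ (416, 332). Containment (⊆): since 4 | 416 and 4 | 332 (416 = 4·104, 332 = 4·83), every Z-linear combination of 416 and 332 is divisible by 4, so (416, 332) ⊆ (4). Therefore (416, 332) = (4), d = 4.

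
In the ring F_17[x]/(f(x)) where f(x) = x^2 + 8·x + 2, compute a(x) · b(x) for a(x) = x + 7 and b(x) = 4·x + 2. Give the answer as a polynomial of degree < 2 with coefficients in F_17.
Multiply as integer polynomials: a · b = 4·x^2 + 30·x + 14. Reducing coefficients mod 17: a · b ≡ 4·x^2 + 13·x + 14. Now divide by f(x) = x^2 + 8·x + 2 in F_17[x], eliminating the leading term at each step:
  leading term 4·x^2: subtract (4)·f(x) = 4·x^2 + 15·x + 8, leaving 15·x + 6 (coefficients mod 17)
The degree is now < 2, so this is the remainder. Hence a · b ≡ 15·x + 6 in F_17[x]/(f).

Final answer: a · b ≡ 15·x + 6 (mod f(x))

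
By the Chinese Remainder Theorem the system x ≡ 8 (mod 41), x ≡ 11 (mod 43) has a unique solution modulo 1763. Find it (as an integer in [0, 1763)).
The moduli 41, 43 are pairwise coprime, so by the CRT there is a unique solution mod 41·43 = 1763.
Solve by successive substitution. Start with x ≡ 8 (mod 41).
  Combine with x ≡ 11 (mod 43): write x = 8 + 41·t and require 8 + 41·t ≡ 11 (mod 43), i.e. 41·t ≡ 11 − 8 ≡ 3 (mod 43). Since 41^(−1) ≡ 21 (mod 43), t ≡ 21·3 ≡ 20 (mod 43). So x ≡ 8 + 41·20 = 828 (mod 1763).
Unique solution in [0, 1763): x = 828.

Final answer: x ≡ 828 (mod 1763); the representative in [0, 1763) is 828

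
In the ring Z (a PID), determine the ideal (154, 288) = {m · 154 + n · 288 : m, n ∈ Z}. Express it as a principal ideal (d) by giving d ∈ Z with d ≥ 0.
In the PID Z, (a, b) is generated by gcd(a, b). Compute gcd(288, 154) with the extended Euclidean algorithm, tracking rows (r, s, t) with s·288 + t·154 = r:
  row A: (288, 1, 0)   [1·288 + 0·154 = 288]
  row B: (154, 0, 1)   [0·288 + 1·154 = 154]
  288 = 1·154 + 134   → row C = row A − 1·row B = (134, 1, −1)   [check: 1·288 − 1·154 = 134]
  154 = 1·134 + 20   → row D = row B − 1·row C = (20, −1, 2)   [check: −1·288 + 2·154 = 20]
  134 = 6·20 + 14   → row E = row C − 6·row D = (14, 7, −13)   [check: 7·288 − 13·154 = 14]
  20 = 1·14 + 6   → row F = row D − 1·row E = (6, −8, 15)   [check: −8·288 + 15·154 = 6]
  14 = 2·6 + 2   → row G = row E − 2·row F = (2, 23, −43)   [check: 23·288 − 43·154 = 2]
  6 = 3·2 + 0   → remainder 0, stop. gcd = 2 (last nonzero row G).
So gcd(154, 288) = 2, with Bézout identity 23·288 − 43·154 = 2. Containment (⊇): the Bézout identity exhibits 2 as an element of (154, 288), giving (2) ⊆ (154, 288). Containment (⊆): since 2 | 154 and 2 | 288 (154 = 2·77, 288 = 2·144), every Z-linear combination of 154 and 288 is divisible by 2, so (154, 288) ⊆ (2). Therefore (154, 288) = (2), d = 2.

Final answer: (154, 288) = (2); d = 2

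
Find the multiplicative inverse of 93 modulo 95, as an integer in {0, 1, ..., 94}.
93^(−1) ≡ 47 (mod 95)

Apply the extended Euclidean algorithm to (95, 93), tracking rows (r, s, t) with s·95 + t·93 = r. Each division r_prev = q·r_cur + r_new produces the new row as (previous row) − q·(current row):
  row A: (95, 1, 0)   [1·95 + 0·93 = 95]
  row B: (93, 0, 1)   [0·95 + 1·93 = 93]
  95 = 1·93 + 2   → row C = row A − 1·row B = (2, 1, −1)   [check: 1·95 − 1·93 = 2]
  93 = 46·2 + 1   → row D = row B − 46·row C = (1, −46, 47)   [check: −46·95 + 47·93 = 1]
  2 = 2·1 + 0   → remainder 0, stop. gcd = 1 (last nonzero row D).
The gcd is 1, so 93 is invertible mod 95. The last nonzero row gives −46·95 + 47·93 = 1, so t = 47. So 93^(−1) ≡ 47 (mod 95). Verify: 93 · 47 = 4371 ≡ 1 (mod 95). ✓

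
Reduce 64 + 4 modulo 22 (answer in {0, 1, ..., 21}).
2

Reduce the summands first: 64 ≡ 20 (mod 22), so 64 + 4 ≡ 20 + 4 (mod 22). 20 + 4 = 24; 24 = 1·22 + 2, so (64 + 4) mod 22 = 2.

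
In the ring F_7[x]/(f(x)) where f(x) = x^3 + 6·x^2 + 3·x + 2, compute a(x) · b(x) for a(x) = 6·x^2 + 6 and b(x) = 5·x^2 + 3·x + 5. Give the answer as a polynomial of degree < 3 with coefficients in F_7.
Multiply as integer polynomials: a · b = 30·x^4 + 18·x^3 + 60·x^2 + 18·x + 30. Reducing coefficients mod 7: a · b ≡ 2·x^4 + 4·x^3 + 4·x^2 + 4·x + 2. Now divide by f(x) = x^3 + 6·x^2 + 3·x + 2 in F_7[x], eliminating the leading term at each step:
  leading term 2·x^4: subtract (2·x)·f(x) = 2·x^4 + 5·x^3 + 6·x^2 + 4·x, leaving 6·x^3 + 5·x^2 + 2 (coefficients mod 7)
  leading term 6·x^3: subtract (6)·f(x) = 6·x^3 + x^2 + 4·x + 5, leaving 4·x^2 + 3·x + 4 (coefficients mod 7)
The degree is now < 3, so this is the remainder. Hence a · b ≡ 4·x^2 + 3·x + 4 in F_7[x]/(f).

Final answer: a · b ≡ 4·x^2 + 3·x + 4 (mod f(x))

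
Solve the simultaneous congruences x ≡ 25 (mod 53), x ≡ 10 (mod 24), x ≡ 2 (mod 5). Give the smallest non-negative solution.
The moduli 53, 24, 5 are pairwise coprime, so by the CRT there is a unique solution mod 53·24·5 = 6360.
Solve by successive substitution. Start with x ≡ 25 (mod 53).
  Combine with x ≡ 10 (mod 24): write x = 25 + 53·t and require 25 + 53·t ≡ 10 (mod 24), i.e. 53·t ≡ 10 − 25 ≡ 9 (mod 24). Since 53^(−1) ≡ 5 (mod 24) (53 ≡ 5 (mod 24)), t ≡ 5·9 ≡ 21 (mod 24). So x ≡ 25 + 53·21 = 1138 (mod 1272).
  Combine with x ≡ 2 (mod 5): write x = 1138 + 1272·t and require 1138 + 1272·t ≡ 2 (mod 5), i.e. 1272·t ≡ 2 − 1138 ≡ 4 (mod 5). Since 1272^(−1) ≡ 3 (mod 5) (1272 ≡ 2 (mod 5)), t ≡ 3·4 ≡ 2 (mod 5). So x ≡ 1138 + 1272·2 = 3682 (mod 6360).
Unique solution in [0, 6360): x = 3682.

Final answer: x ≡ 3682 (mod 6360); the representative in [0, 6360) is 3682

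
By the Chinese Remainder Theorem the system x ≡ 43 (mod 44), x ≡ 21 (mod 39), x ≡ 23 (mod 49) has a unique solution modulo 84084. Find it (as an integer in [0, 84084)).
x ≡ 45495 (mod 84084); the representative in [0, 84084) is 45495

The moduli 44, 39, 49 are pairwise coprime, so by the CRT there is a unique solution mod 44·39·49 = 84084.
Solve by successive substitution. Start with x ≡ 43 (mod 44).
  Combine with x ≡ 21 (mod 39): write x = 43 + 44·t and require 43 + 44·t ≡ 21 (mod 39), i.e. 44·t ≡ 21 − 43 ≡ 17 (mod 39). Since 44^(−1) ≡ 8 (mod 39) (44 ≡ 5 (mod 39)), t ≡ 8·17 ≡ 19 (mod 39). So x ≡ 43 + 44·19 = 879 (mod 1716).
  Combine with x ≡ 23 (mod 49): write x = 879 + 1716·t and require 879 + 1716·t ≡ 23 (mod 49), i.e. 1716·t ≡ 23 − 879 ≡ 26 (mod 49). Since 1716^(−1) ≡ 1 (mod 49) (1716 ≡ 1 (mod 49)), t ≡ 1·26 ≡ 26 (mod 49). So x ≡ 879 + 1716·26 = 45495 (mod 84084).
Unique solution in [0, 84084): x = 45495.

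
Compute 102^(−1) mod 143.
102^(−1) ≡ 136 (mod 143)

Apply the extended Euclidean algorithm to (143, 102), tracking rows (r, s, t) with s·143 + t·102 = r. Each division r_prev = q·r_cur + r_new produces the new row as (previous row) − q·(current row):
  row A: (143, 1, 0)   [1·143 + 0·102 = 143]
  row B: (102, 0, 1)   [0·143 + 1·102 = 102]
  143 = 1·102 + 41   → row C = row A − 1·row B = (41, 1, −1)   [check: 1·143 − 1·102 = 41]
  102 = 2·41 + 20   → row D = row B − 2·row C = (20, −2, 3)   [check: −2·143 + 3·102 = 20]
  41 = 2·20 + 1   → row E = row C − 2·row D = (1, 5, −7)   [check: 5·143 − 7·102 = 1]
  20 = 20·1 + 0   → remainder 0, stop. gcd = 1 (last nonzero row E).
The gcd is 1, so 102 is invertible mod 143. The last nonzero row gives 5·143 − 7·102 = 1, so t = −7. So 102^(−1) ≡ −7 ≡ 136 (mod 143). Verify: 102 · 136 = 13872 ≡ 1 (mod 143). ✓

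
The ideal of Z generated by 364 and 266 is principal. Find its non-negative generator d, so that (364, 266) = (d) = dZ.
In the PID Z, (a, b) is generated by gcd(a, b). Compute gcd(364, 266) with the extended Euclidean algorithm, tracking rows (r, s, t) with s·364 + t·266 = r:
  row A: (364, 1, 0)   [1·364 + 0·266 = 364]
  row B: (266, 0, 1)   [0·364 + 1·266 = 266]
  364 = 1·266 + 98   → row C = row A − 1·row B = (98, 1, −1)   [check: 1·364 − 1·266 = 98]
  266 = 2·98 + 70   → row D = row B − 2·row C = (70, −2, 3)   [check: −2·364 + 3·266 = 70]
  98 = 1·70 + 28   → row E = row C − 1·row D = (28, 3, −4)   [check: 3·364 − 4·266 = 28]
  70 = 2·28 + 14   → row F = row D − 2·row E = (14, −8, 11)   [check: −8·364 + 11·266 = 14]
  28 = 2·14 + 0   → remainder 0, stop. gcd = 14 (last nonzero row F).
So gcd(364, 266) = 14, with Bézout identity −8·364 + 11·266 = 14. Containment (⊇): the Bézout identity exhibits 14 as an element of (364, 266), giving (14) ⊆ (364, 266). Containment (⊆): since 14 | 364 and 14 | 266 (364 = 14·26, 266 = 14·19), every Z-linear combination of 364 and 266 is divisible by 14, so (364, 266) ⊆ (14). Therefore (364, 266) = (14), d = 14.

Final answer: (364, 266) = (14); d = 14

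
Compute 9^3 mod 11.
3

Use repeated squaring. Binary(3) = 11. Walk through the bits of the exponent 3 left-to-right: at each bit after the leading one, square the running value, then multiply by 9 if the bit is 1 (always reducing mod 11):
  bit 1 = 1 (leading): start with 9.
  bit 2 = 1: square 9^2 = 81 ≡ 4; bit is 1, so multiply 4·9 = 36 ≡ 3 (mod 11).
Final value: 9^3 ≡ 3 (mod 11).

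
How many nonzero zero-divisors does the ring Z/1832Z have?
Z/1832Z has 919 nonzero zero-divisors

In Z/1832Z each nonzero element is either a unit (gcd with 1832 is 1) or a zero-divisor (gcd > 1). The number of units is φ(1832): factorise 1832 = 2^3 · 229, so φ(1832) = (2^3 − 2^2) · (229 − 1) = 4 · 228 = 912. The nonzero elements number 1832 − 1 = 1831. Hence the nonzero zero-divisors number 1831 − 912 = 919.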